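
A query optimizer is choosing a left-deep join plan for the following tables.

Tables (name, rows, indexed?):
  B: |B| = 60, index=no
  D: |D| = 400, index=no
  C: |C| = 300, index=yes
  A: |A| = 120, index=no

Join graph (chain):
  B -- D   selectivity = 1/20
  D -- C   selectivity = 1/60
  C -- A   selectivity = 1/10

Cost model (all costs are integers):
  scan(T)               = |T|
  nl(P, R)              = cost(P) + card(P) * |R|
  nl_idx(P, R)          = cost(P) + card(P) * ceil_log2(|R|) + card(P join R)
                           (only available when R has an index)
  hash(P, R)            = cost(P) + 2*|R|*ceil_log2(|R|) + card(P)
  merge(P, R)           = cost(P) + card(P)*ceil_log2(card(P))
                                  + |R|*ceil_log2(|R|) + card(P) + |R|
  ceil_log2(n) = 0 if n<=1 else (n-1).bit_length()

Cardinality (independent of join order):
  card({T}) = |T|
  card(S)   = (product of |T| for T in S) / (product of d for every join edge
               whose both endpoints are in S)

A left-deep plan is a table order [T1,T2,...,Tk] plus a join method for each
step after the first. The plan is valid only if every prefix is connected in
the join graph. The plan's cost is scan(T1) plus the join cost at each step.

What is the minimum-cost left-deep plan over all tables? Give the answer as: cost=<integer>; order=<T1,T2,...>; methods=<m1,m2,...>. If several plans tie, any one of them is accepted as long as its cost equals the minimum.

Selinger DP (subsets sized 1..n):
  {B}: scan cost=60, card=60
  {D}: scan cost=400, card=400
  {C}: scan cost=300, card=300
  {A}: scan cost=120, card=120
  {BD}: card=1200; try (B,hash)→1520, (D,merge)→4480, (B,merge)→4820, (D,hash)→7320, (D,nl)→24060, (B,nl)→24400; best=1520 via (B,hash)
  {CD}: card=2000; try (C,nl_idx)→6000, (C,hash)→6200, (D,merge)→7300, (C,merge)→7400, (D,hash)→7800, (D,nl)→120300 …(+1); best=6000 via (C,nl_idx)
  {AC}: card=3600; try (A,hash)→2280, (C,merge)→4080, (A,merge)→4260, (C,nl_idx)→4800, (C,hash)→5640, (C,nl)→36120 …(+1); best=2280 via (A,hash)
  {BCD}: card=6000; try (C,hash)→8120, (B,hash)→8720, (C,nl_idx)→18320, (C,merge)→18920, (B,merge)→30420, (B,nl)→126000 …(+1); best=8120 via (C,hash)
  {ACD}: card=24000; try (A,hash)→9680, (D,hash)→13080, (A,merge)→30960, (D,merge)→53080, (A,nl)→246000, (D,nl)→1442280; best=9680 via (A,hash)
  {ABCD}: card=72000; try (A,hash)→15800, (B,hash)→34400, (A,merge)→93080, (B,merge)→394100, (A,nl)→728120, (B,nl)→1449680; best=15800 via (A,hash)

cost=15800; order=D,B,C,A; methods=hash,hash,hash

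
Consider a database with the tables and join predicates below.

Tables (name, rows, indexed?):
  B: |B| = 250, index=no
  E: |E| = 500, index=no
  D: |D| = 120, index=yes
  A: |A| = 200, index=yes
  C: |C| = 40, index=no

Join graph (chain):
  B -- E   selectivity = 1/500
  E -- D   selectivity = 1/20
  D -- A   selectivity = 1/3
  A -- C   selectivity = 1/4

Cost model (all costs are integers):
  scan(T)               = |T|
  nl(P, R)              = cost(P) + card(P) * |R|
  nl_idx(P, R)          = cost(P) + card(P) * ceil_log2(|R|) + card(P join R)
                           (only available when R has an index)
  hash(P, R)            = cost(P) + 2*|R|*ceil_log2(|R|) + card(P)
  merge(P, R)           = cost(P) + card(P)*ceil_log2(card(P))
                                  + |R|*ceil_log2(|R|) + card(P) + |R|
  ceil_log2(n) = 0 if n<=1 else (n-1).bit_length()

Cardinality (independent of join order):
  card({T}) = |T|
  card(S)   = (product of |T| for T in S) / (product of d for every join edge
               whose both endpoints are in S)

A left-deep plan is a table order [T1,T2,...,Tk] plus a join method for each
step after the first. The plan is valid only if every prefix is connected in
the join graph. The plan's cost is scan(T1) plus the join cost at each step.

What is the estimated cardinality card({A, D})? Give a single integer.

Tables in S: A(200), D(120)
Edges inside S: D-A(d=3)
numerator = 200 * 120 = 24000
denominator = 3 = 3
card(S) = 24000 / 3 = 8000

8000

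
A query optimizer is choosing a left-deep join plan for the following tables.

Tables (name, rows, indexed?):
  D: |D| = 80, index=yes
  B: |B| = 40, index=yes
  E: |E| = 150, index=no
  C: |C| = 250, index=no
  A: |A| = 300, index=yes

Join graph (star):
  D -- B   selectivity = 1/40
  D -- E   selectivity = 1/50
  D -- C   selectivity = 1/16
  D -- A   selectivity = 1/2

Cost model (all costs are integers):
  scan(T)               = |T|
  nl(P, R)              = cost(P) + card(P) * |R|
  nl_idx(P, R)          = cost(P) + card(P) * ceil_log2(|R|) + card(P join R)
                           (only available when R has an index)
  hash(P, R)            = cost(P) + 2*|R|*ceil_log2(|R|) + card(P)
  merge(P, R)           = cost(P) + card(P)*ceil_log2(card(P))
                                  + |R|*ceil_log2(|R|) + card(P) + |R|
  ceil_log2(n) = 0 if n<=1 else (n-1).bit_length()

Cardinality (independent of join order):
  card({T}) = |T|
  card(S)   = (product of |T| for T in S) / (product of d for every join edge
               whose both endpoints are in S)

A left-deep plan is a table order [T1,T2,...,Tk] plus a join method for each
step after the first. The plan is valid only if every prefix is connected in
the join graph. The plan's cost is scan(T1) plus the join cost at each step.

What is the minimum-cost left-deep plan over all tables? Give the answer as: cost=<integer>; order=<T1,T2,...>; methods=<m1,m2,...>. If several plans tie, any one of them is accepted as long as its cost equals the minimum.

cost=15530; order=E,D,B,C,A; methods=hash,hash,hash,hash

Selinger DP (subsets sized 1..n):
  {D}: scan cost=80, card=80
  {B}: scan cost=40, card=40
  {E}: scan cost=150, card=150
  {C}: scan cost=250, card=250
  {A}: scan cost=300, card=300
  {BD}: card=80; try (D,nl_idx)→400, (B,hash)→640, (B,nl_idx)→640, (D,merge)→960, (B,merge)→1000, (D,hash)→1200 …(+2); best=400 via (D,nl_idx)
  {DE}: card=240; try (D,hash)→1420, (D,nl_idx)→1440, (E,merge)→2070, (D,merge)→2140, (E,hash)→2560, (E,nl)→12080 …(+1); best=1420 via (D,hash)
  {CD}: card=1250; try (D,hash)→1620, (C,merge)→2970, (D,merge)→3140, (D,nl_idx)→3250, (C,hash)→4160, (C,nl)→20080 …(+1); best=1620 via (D,hash)
  {AD}: card=12000; try (D,hash)→1720, (A,merge)→3720, (D,merge)→3940, (A,hash)→5560, (A,nl_idx)→12800, (D,nl_idx)→14400 …(+2); best=1720 via (D,hash)
  {BDE}: card=240; try (B,hash)→2140, (E,merge)→2390, (E,hash)→2880, (B,nl_idx)→3100, (B,merge)→3860, (B,nl)→11020 …(+1); best=2140 via (B,hash)
  {BCD}: card=1250; try (C,merge)→3290, (B,hash)→3350, (C,hash)→4480, (B,nl_idx)→10370, (B,merge)→16900, (C,nl)→20400 …(+1); best=3290 via (C,merge)
  {ABD}: card=12000; try (A,merge)→4040, (A,hash)→5880, (A,nl_idx)→13120, (B,hash)→14200, (A,nl)→24400, (B,nl_idx)→85720 …(+2); best=4040 via (A,merge)
  {CDE}: card=3750; try (E,hash)→5270, (C,hash)→5660, (C,merge)→5830, (E,merge)→17970, (C,nl)→61420, (E,nl)→189120; best=5270 via (E,hash)
  {ADE}: card=36000; try (A,merge)→6580, (A,hash)→7060, (E,hash)→16120, (A,nl_idx)→39580, (A,nl)→73420, (E,merge)→183070 …(+1); best=6580 via (A,merge)
  {ACD}: card=187500; try (A,hash)→8270, (C,hash)→17720, (A,merge)→19620, (C,merge)→183970, (A,nl_idx)→200370, (A,nl)→376620 …(+1); best=8270 via (A,hash)
  {BCDE}: card=3750; try (C,hash)→6380, (C,merge)→6550, (E,hash)→6940, (B,hash)→9500, (E,merge)→19640, (B,nl_idx)→31520 …(+4); best=6380 via (C,hash)
  {ABDE}: card=36000; try (A,merge)→7300, (A,hash)→7780, (E,hash)→18440, (A,nl_idx)→40300, (B,hash)→43060, (A,nl)→74140 …(+5); best=7300 via (A,merge)
  {ABCD}: card=187500; try (A,hash)→9940, (C,hash)→20040, (A,merge)→21290, (C,merge)→186290, (B,hash)→196250, (A,nl_idx)→202040 …(+5); best=9940 via (A,hash)
  {ACDE}: card=562500; try (A,hash)→14420, (C,hash)→46580, (A,merge)→57020, (E,hash)→198170, (A,nl_idx)→601520, (C,merge)→620830 …(+4); best=14420 via (A,hash)
  {ABCDE}: card=562500; try (A,hash)→15530, (C,hash)→47300, (A,merge)→58130, (E,hash)→199840, (B,hash)→577400, (A,nl_idx)→602630 …(+8); best=15530 via (A,hash)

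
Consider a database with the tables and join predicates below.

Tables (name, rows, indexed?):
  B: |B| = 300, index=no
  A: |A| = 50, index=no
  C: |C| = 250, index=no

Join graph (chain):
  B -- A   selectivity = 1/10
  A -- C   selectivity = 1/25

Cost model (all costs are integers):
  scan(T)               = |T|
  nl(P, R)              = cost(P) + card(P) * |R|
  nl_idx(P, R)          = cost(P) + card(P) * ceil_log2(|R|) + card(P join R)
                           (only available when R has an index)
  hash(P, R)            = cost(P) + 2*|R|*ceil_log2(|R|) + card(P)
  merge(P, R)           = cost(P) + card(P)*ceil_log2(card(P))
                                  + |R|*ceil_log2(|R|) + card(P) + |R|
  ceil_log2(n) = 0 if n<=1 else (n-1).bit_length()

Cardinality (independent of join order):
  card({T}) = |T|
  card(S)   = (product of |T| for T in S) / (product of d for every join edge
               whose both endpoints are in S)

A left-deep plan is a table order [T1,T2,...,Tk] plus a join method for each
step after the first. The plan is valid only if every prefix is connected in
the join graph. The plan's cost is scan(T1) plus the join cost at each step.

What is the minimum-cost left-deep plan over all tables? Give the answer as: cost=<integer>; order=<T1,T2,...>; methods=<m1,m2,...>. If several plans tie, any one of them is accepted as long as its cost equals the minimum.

cost=6700; order=B,A,C; methods=hash,hash

Selinger DP (subsets sized 1..n):
  {B}: scan cost=300, card=300
  {A}: scan cost=50, card=50
  {C}: scan cost=250, card=250
  {AB}: card=1500; try (A,hash)→1200, (B,merge)→3400, (A,merge)→3650, (B,hash)→5500, (B,nl)→15050, (A,nl)→15300; best=1200 via (A,hash)
  {AC}: card=500; try (A,hash)→1100, (C,merge)→2650, (A,merge)→2850, (C,hash)→4100, (C,nl)→12550, (A,nl)→12750; best=1100 via (A,hash)
  {ABC}: card=15000; try (C,hash)→6700, (B,hash)→7000, (B,merge)→9100, (C,merge)→21450, (B,nl)→151100, (C,nl)→376200; best=6700 via (C,hash)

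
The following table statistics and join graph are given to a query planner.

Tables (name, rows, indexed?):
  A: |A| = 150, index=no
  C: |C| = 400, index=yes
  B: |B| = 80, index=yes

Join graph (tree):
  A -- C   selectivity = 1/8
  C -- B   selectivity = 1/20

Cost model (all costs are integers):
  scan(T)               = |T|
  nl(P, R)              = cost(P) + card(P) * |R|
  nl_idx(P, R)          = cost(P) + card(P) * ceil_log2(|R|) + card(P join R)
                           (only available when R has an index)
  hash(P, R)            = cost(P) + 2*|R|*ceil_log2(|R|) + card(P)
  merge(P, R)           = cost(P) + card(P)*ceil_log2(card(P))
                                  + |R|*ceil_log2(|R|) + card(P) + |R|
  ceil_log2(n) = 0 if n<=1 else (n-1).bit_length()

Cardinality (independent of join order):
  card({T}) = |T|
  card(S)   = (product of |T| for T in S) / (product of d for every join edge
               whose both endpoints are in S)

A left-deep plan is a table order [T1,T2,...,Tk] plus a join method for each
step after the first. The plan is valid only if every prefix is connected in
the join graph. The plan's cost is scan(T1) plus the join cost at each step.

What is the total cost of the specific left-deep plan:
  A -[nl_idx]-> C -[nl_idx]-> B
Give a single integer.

step 1: scan A: cost=150, card=150
step 2: join C via nl_idx
    card(P join C) = 150*400/(8) = 7500
    cost = 150 + 150*9 + 7500 = 9000
step 3: join B via nl_idx
    card(P join B) = 7500*80/(20) = 30000
    cost = 9000 + 7500*7 + 30000 = 91500

91500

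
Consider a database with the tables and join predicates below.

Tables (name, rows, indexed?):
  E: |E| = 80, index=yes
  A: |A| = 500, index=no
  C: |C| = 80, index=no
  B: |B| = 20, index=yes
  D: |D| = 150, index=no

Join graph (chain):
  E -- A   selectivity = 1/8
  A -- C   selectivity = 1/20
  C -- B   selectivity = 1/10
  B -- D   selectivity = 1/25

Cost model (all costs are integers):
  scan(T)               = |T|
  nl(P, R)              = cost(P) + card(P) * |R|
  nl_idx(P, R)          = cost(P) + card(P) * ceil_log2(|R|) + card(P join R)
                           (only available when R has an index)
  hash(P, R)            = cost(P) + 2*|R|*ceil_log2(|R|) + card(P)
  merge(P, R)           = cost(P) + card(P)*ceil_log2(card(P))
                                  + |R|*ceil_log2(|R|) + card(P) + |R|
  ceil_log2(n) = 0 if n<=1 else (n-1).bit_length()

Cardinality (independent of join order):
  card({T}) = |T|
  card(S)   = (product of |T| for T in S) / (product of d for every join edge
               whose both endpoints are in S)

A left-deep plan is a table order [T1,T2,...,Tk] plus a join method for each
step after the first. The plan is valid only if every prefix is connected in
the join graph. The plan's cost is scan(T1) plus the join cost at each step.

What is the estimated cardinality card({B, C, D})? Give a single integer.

Tables in S: B(20), C(80), D(150)
Edges inside S: C-B(d=10), B-D(d=25)
numerator = 20 * 80 * 150 = 240000
denominator = 10 * 25 = 250
card(S) = 240000 / 250 = 960

960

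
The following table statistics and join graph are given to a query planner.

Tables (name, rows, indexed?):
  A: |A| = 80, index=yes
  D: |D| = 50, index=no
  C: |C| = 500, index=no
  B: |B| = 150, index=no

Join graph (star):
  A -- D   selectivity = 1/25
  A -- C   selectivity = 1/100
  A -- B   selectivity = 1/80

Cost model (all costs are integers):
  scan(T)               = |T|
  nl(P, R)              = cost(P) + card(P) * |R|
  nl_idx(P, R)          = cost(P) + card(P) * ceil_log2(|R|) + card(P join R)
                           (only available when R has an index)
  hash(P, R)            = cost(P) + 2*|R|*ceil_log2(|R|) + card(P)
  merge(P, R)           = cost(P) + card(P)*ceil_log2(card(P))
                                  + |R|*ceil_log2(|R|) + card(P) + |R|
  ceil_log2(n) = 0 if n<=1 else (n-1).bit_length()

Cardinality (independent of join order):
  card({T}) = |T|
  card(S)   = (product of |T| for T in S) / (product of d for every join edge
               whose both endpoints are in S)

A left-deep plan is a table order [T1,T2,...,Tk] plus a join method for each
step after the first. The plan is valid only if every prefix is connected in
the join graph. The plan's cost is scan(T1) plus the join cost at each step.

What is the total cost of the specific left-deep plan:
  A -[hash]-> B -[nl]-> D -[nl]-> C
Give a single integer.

step 1: scan A: cost=80, card=80
step 2: join B via hash
    card(P join B) = 80*150/(80) = 150
    cost = 80 + 2*150*8 + 80 = 2560
step 3: join D via nl
    card(P join D) = 150*50/(25) = 300
    cost = 2560 + 150*50 = 10060
step 4: join C via nl
    card(P join C) = 300*500/(100) = 1500
    cost = 10060 + 300*500 = 160060

160060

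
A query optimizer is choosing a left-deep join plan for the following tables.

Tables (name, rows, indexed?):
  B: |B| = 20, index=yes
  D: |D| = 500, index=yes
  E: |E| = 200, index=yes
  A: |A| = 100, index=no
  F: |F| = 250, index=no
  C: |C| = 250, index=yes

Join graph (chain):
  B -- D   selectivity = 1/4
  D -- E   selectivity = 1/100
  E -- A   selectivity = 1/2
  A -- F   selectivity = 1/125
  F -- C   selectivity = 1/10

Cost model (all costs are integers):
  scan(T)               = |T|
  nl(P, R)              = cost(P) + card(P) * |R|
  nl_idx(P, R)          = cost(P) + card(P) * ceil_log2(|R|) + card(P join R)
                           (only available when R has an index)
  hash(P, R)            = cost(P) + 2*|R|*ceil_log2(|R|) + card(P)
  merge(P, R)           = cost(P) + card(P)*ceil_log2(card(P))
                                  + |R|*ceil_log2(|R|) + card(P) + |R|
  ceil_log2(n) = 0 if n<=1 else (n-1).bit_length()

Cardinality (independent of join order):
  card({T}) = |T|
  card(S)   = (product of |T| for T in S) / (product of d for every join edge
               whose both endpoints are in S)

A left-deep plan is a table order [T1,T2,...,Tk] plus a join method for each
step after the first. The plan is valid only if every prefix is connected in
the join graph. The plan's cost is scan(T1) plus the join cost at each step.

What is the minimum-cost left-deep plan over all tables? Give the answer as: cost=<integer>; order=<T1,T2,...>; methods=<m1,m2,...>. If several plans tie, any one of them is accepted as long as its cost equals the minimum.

Selinger DP (subsets sized 1..n):
  {B}: scan cost=20, card=20
  {D}: scan cost=500, card=500
  {E}: scan cost=200, card=200
  {A}: scan cost=100, card=100
  {F}: scan cost=250, card=250
  {C}: scan cost=250, card=250
  {BD}: card=2500; try (B,hash)→1200, (D,nl_idx)→2700, (D,merge)→5140, (B,nl_idx)→5500, (B,merge)→5620, (D,hash)→9040 …(+2); best=1200 via (B,hash)
  {DE}: card=1000; try (D,nl_idx)→3000, (E,hash)→4200, (E,nl_idx)→5500, (D,merge)→7000, (E,merge)→7300, (D,hash)→9400 …(+2); best=3000 via (D,nl_idx)
  {AE}: card=10000; try (A,hash)→1800, (E,merge)→2700, (A,merge)→2800, (E,hash)→3400, (E,nl_idx)→10900, (E,nl)→20100 …(+1); best=1800 via (A,hash)
  {AF}: card=200; try (A,hash)→1900, (F,merge)→3150, (A,merge)→3300, (F,hash)→4200, (F,nl)→25100, (A,nl)→25250; best=1900 via (A,hash)
  {CF}: card=6250; try (F,hash)→4500, (C,hash)→4500, (F,merge)→4750, (C,merge)→4750, (C,nl_idx)→8500, (F,nl)→62750 …(+1); best=4500 via (F,hash)
  {BDE}: card=5000; try (B,hash)→4200, (E,hash)→6900, (B,nl_idx)→13000, (B,merge)→14120, (B,nl)→23000, (E,nl_idx)→26200 …(+2); best=4200 via (B,hash)
  {ADE}: card=50000; try (A,hash)→5400, (A,merge)→14800, (D,hash)→20800, (A,nl)→103000, (D,nl_idx)→141800, (D,merge)→156800 …(+1); best=5400 via (A,hash)
  {AEF}: card=20000; try (E,hash)→5300, (E,merge)→5500, (F,hash)→15800, (E,nl_idx)→23500, (E,nl)→41900, (F,merge)→154050 …(+1); best=5300 via (E,hash)
  {ACF}: card=5000; try (C,merge)→5950, (C,hash)→6100, (C,nl_idx)→8500, (A,hash)→12150, (C,nl)→51900, (A,merge)→92800 …(+1); best=5950 via (C,merge)
  {ABDE}: card=250000; try (A,hash)→10600, (B,hash)→55600, (A,merge)→75000, (A,nl)→504200, (B,nl_idx)→505400, (B,merge)→855520 …(+1); best=10600 via (A,hash)
  {ADEF}: card=100000; try (D,hash)→34300, (F,hash)→59400, (D,nl_idx)→285300, (D,merge)→330300, (F,merge)→857650, (D,nl)→10005300 …(+1); best=34300 via (D,hash)
  {ACEF}: card=500000; try (E,hash)→14150, (C,hash)→29300, (E,merge)→77750, (C,merge)→327550, (E,nl_idx)→545950, (C,nl_idx)→665300 …(+2); best=14150 via (E,hash)
  {ABDEF}: card=500000; try (B,hash)→134500, (F,hash)→264600, (B,nl_idx)→1034300, (B,merge)→1834420, (B,nl)→2034300, (F,merge)→4762850 …(+1); best=134500 via (B,hash)
  {ACDEF}: card=2500000; try (C,hash)→138300, (D,hash)→523150, (C,merge)→1836550, (C,nl_idx)→3334300, (D,nl_idx)→7014150, (D,merge)→10019150 …(+2); best=138300 via (C,hash)
  {ABCDEF}: card=12500000; try (C,hash)→638500, (B,hash)→2638500, (C,merge)→10136750, (C,nl_idx)→16634500, (B,nl_idx)→25138300, (B,nl)→50138300 …(+2); best=638500 via (C,hash)

cost=638500; order=F,A,E,D,B,C; methods=hash,hash,hash,hash,hash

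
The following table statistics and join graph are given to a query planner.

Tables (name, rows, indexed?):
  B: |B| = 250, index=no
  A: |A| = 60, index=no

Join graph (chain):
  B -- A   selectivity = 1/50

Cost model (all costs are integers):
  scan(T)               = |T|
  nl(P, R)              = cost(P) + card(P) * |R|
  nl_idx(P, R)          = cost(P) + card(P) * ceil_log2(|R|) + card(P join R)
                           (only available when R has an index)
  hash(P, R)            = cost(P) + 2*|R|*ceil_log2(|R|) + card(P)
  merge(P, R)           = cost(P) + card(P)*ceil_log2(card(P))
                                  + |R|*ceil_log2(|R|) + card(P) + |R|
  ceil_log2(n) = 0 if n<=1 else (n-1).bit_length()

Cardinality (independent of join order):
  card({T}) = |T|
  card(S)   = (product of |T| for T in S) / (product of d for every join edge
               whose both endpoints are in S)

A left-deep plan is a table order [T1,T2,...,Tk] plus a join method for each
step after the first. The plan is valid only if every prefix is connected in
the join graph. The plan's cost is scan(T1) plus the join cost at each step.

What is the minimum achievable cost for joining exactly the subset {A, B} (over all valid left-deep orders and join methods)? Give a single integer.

1220

Selinger DP over subsets of {A,B}:
  {B}: scan cost=250, card=250
  {A}: scan cost=60, card=60
  {AB}: card=300; try (A,hash)→1220, (B,merge)→2730, (A,merge)→2920, (B,hash)→4120, (B,nl)→15060, (A,nl)→15250; best=1220 via (A,hash)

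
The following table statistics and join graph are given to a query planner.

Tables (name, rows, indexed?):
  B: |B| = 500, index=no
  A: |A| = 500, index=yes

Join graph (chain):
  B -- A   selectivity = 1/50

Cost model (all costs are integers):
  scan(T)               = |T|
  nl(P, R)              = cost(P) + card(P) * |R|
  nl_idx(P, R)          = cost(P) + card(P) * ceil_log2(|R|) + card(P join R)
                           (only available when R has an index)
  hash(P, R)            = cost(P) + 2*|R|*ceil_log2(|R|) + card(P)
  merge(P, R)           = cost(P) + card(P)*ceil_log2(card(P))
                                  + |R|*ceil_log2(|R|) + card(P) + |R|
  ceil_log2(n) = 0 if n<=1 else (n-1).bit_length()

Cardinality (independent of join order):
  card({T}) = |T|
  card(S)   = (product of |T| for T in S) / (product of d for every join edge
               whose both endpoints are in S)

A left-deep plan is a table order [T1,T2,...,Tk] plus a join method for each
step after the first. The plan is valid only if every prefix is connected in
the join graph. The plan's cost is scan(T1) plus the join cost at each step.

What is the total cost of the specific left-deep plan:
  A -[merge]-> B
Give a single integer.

10500

step 1: scan A: cost=500, card=500
step 2: join B via merge
    card(P join B) = 500*500/(50) = 5000
    cost = 500 + 500*9 + 500*9 + 500 + 500 = 10500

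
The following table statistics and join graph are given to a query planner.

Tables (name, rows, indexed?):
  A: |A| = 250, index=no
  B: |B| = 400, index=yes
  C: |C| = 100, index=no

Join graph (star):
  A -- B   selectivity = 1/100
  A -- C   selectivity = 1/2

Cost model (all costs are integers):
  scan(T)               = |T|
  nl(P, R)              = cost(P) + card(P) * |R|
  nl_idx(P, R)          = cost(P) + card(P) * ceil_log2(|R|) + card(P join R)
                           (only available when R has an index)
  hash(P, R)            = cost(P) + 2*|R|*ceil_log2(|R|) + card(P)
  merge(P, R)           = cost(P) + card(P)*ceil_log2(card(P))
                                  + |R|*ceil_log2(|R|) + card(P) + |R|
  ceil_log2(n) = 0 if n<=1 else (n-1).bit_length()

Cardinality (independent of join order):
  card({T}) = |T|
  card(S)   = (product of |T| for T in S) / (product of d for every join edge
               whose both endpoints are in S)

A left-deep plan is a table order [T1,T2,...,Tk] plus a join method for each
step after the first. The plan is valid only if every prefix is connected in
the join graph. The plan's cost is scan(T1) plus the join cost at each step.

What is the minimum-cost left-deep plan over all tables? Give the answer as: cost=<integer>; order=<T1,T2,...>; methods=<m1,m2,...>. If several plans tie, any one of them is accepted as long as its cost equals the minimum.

cost=5900; order=A,B,C; methods=nl_idx,hash

Selinger DP (subsets sized 1..n):
  {A}: scan cost=250, card=250
  {B}: scan cost=400, card=400
  {C}: scan cost=100, card=100
  {AB}: card=1000; try (B,nl_idx)→3500, (A,hash)→4800, (B,merge)→6500, (A,merge)→6650, (B,hash)→7700, (B,nl)→100250 …(+1); best=3500 via (B,nl_idx)
  {AC}: card=12500; try (C,hash)→1900, (A,merge)→3150, (C,merge)→3300, (A,hash)→4200, (A,nl)→25100, (C,nl)→25250; best=1900 via (C,hash)
  {ABC}: card=50000; try (C,hash)→5900, (C,merge)→15300, (B,hash)→21600, (C,nl)→103500, (B,nl_idx)→164400, (B,merge)→193400 …(+1); best=5900 via (C,hash)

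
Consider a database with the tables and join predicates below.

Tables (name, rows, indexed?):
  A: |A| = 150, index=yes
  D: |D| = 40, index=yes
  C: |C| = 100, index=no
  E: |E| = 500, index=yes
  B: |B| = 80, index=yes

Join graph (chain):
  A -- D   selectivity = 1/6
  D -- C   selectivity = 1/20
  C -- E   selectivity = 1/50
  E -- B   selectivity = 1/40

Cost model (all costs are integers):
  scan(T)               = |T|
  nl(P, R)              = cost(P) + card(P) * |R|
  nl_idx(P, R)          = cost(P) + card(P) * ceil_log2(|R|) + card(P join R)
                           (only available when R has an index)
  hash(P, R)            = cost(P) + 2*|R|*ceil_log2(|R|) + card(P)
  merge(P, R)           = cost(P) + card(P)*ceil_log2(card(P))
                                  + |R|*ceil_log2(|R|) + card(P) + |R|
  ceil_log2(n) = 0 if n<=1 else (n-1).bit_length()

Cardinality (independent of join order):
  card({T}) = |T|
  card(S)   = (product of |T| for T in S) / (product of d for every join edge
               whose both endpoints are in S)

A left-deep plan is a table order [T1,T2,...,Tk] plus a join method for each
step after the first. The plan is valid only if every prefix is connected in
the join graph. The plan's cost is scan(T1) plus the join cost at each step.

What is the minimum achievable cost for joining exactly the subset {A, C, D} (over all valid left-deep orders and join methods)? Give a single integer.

Selinger DP over subsets of {A,C,D}:
  {A}: scan cost=150, card=150
  {D}: scan cost=40, card=40
  {C}: scan cost=100, card=100
  {AD}: card=1000; try (D,hash)→780, (A,nl_idx)→1360, (A,merge)→1670, (D,merge)→1780, (D,nl_idx)→2050, (A,hash)→2480 …(+2); best=780 via (D,hash)
  {CD}: card=200; try (D,hash)→680, (D,nl_idx)→900, (C,merge)→1120, (D,merge)→1180, (C,hash)→1480, (C,nl)→4040 …(+1); best=680 via (D,hash)
  {ACD}: card=5000; try (C,hash)→3180, (A,hash)→3280, (A,merge)→3830, (A,nl_idx)→7280, (C,merge)→12580, (A,nl)→30680 …(+1); best=3180 via (C,hash)

3180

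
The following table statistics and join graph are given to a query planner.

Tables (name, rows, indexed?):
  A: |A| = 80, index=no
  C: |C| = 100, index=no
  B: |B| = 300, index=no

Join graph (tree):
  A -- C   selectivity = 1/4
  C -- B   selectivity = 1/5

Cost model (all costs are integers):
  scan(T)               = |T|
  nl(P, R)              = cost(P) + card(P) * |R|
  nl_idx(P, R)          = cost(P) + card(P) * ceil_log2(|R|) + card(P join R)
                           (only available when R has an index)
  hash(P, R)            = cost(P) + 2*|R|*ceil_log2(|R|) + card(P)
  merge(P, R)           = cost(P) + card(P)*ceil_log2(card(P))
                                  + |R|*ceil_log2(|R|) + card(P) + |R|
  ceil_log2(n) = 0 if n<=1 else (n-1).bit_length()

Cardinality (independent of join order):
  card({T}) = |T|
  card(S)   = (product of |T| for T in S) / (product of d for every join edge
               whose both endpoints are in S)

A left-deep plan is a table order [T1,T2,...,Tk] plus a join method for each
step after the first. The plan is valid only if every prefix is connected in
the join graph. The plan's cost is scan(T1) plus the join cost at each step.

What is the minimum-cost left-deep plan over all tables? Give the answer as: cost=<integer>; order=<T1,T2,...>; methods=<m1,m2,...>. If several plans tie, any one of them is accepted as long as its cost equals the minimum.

cost=8720; order=C,A,B; methods=hash,hash

Selinger DP (subsets sized 1..n):
  {A}: scan cost=80, card=80
  {C}: scan cost=100, card=100
  {B}: scan cost=300, card=300
  {AC}: card=2000; try (A,hash)→1320, (C,merge)→1520, (A,merge)→1540, (C,hash)→1560, (C,nl)→8080, (A,nl)→8100; best=1320 via (A,hash)
  {BC}: card=6000; try (C,hash)→2000, (B,merge)→3900, (C,merge)→4100, (B,hash)→5600, (B,nl)→30100, (C,nl)→30300; best=2000 via (C,hash)
  {ABC}: card=120000; try (B,hash)→8720, (A,hash)→9120, (B,merge)→28320, (A,merge)→86640, (A,nl)→482000, (B,nl)→601320; best=8720 via (B,hash)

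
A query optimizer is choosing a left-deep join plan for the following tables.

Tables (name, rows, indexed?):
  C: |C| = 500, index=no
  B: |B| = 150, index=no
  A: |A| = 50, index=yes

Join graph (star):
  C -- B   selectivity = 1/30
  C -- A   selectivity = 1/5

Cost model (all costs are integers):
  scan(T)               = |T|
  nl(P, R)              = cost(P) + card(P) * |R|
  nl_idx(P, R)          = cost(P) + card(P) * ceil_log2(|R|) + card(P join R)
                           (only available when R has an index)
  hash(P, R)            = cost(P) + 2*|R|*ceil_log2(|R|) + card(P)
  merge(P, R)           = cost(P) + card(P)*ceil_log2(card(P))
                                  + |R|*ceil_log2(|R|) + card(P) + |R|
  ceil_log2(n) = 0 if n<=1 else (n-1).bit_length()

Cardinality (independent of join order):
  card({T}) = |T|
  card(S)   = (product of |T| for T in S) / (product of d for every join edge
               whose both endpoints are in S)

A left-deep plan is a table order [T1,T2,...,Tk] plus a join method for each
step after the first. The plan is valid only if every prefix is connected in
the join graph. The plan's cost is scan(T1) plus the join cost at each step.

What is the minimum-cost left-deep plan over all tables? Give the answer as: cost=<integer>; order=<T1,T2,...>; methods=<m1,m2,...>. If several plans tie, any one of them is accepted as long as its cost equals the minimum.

Selinger DP (subsets sized 1..n):
  {C}: scan cost=500, card=500
  {B}: scan cost=150, card=150
  {A}: scan cost=50, card=50
  {BC}: card=2500; try (B,hash)→3400, (C,merge)→6500, (B,merge)→6850, (C,hash)→9300, (C,nl)→75150, (B,nl)→75500; best=3400 via (B,hash)
  {AC}: card=5000; try (A,hash)→1600, (C,merge)→5400, (A,merge)→5850, (A,nl_idx)→8500, (C,hash)→9100, (C,nl)→25050 …(+1); best=1600 via (A,hash)
  {ABC}: card=25000; try (A,hash)→6500, (B,hash)→9000, (A,merge)→36250, (A,nl_idx)→43400, (B,merge)→72950, (A,nl)→128400 …(+1); best=6500 via (A,hash)

cost=6500; order=C,B,A; methods=hash,hash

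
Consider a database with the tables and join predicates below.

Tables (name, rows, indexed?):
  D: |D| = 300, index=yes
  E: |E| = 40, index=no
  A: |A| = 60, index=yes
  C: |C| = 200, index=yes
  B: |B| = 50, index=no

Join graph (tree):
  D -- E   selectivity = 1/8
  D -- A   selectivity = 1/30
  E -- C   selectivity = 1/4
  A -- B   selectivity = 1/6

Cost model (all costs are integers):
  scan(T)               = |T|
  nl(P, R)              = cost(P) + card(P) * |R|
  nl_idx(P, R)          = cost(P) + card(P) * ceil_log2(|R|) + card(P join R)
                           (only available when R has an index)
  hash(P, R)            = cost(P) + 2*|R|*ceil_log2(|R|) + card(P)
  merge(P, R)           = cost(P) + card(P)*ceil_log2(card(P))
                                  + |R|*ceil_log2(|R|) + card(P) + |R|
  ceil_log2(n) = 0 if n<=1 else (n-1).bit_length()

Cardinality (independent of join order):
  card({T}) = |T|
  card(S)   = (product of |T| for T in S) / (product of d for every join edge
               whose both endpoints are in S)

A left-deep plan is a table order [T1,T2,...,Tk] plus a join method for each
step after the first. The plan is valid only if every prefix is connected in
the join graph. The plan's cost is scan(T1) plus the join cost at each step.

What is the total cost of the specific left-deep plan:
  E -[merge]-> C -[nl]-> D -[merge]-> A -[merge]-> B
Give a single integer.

4802890

step 1: scan E: cost=40, card=40
step 2: join C via merge
    card(P join C) = 40*200/(4) = 2000
    cost = 40 + 40*6 + 200*8 + 40 + 200 = 2120
step 3: join D via nl
    card(P join D) = 2000*300/(8) = 75000
    cost = 2120 + 2000*300 = 602120
step 4: join A via merge
    card(P join A) = 75000*60/(30) = 150000
    cost = 602120 + 75000*17 + 60*6 + 75000 + 60 = 1952540
step 5: join B via merge
    card(P join B) = 150000*50/(6) = 1250000
    cost = 1952540 + 150000*18 + 50*6 + 150000 + 50 = 4802890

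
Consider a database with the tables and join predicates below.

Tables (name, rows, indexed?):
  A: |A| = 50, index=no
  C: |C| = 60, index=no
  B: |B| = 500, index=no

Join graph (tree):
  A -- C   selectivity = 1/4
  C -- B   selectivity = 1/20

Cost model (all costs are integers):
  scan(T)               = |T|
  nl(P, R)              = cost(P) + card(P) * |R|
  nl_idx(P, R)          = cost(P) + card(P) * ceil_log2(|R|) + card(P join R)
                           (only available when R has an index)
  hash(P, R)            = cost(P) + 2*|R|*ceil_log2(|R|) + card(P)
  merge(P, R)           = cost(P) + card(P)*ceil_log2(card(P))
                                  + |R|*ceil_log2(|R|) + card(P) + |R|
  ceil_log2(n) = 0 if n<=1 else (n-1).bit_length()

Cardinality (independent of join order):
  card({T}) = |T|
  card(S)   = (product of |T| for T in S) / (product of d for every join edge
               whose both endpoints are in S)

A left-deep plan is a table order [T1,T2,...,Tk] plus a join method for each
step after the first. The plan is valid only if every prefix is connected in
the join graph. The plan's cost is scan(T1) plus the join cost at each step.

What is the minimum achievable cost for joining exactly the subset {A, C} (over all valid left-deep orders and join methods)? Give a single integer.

720

Selinger DP over subsets of {A,C}:
  {A}: scan cost=50, card=50
  {C}: scan cost=60, card=60
  {AC}: card=750; try (A,hash)→720, (C,hash)→820, (C,merge)→820, (A,merge)→830, (C,nl)→3050, (A,nl)→3060; best=720 via (A,hash)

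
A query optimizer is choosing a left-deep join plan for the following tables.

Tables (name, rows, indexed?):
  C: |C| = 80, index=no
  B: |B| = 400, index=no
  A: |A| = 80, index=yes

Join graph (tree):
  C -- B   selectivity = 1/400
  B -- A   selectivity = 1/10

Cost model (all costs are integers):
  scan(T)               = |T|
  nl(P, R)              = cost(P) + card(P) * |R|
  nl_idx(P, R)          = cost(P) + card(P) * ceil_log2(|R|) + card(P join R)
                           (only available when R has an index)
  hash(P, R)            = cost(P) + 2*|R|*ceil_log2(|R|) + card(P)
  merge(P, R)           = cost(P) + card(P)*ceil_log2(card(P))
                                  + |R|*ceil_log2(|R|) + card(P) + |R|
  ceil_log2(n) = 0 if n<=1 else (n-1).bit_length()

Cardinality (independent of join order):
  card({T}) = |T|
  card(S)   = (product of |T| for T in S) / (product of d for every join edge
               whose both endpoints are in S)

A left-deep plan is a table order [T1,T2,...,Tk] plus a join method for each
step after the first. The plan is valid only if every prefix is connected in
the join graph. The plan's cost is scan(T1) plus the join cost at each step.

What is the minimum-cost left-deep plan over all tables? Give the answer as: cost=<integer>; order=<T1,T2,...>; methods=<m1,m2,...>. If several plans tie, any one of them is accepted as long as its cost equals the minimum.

Selinger DP (subsets sized 1..n):
  {C}: scan cost=80, card=80
  {B}: scan cost=400, card=400
  {A}: scan cost=80, card=80
  {BC}: card=80; try (C,hash)→1920, (B,merge)→4720, (C,merge)→5040, (B,hash)→7360, (B,nl)→32080, (C,nl)→32400; best=1920 via (C,hash)
  {AB}: card=3200; try (A,hash)→1920, (B,merge)→4720, (A,merge)→5040, (A,nl_idx)→6400, (B,hash)→7360, (B,nl)→32080 …(+1); best=1920 via (A,hash)
  {ABC}: card=640; try (A,hash)→3120, (A,nl_idx)→3120, (A,merge)→3200, (C,hash)→6240, (A,nl)→8320, (C,merge)→44160 …(+1); best=3120 via (A,hash)

cost=3120; order=B,C,A; methods=hash,hash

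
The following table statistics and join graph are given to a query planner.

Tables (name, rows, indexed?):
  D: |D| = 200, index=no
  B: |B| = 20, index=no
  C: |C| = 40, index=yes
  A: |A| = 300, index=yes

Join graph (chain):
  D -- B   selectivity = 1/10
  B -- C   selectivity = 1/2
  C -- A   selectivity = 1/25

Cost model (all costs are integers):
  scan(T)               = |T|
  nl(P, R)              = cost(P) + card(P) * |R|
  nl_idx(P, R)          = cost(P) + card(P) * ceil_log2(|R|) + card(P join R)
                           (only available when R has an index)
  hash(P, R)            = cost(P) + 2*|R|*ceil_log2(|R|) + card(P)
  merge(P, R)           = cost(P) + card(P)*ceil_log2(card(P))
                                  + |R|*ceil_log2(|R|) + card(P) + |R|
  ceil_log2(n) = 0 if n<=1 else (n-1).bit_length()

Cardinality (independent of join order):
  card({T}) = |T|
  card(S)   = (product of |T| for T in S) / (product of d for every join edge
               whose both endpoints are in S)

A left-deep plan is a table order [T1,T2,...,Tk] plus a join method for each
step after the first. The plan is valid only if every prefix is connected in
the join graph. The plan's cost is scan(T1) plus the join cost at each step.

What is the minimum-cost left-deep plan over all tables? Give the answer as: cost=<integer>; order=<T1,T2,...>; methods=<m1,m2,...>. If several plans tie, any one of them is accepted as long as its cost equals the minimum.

cost=9560; order=C,A,B,D; methods=nl_idx,hash,hash

Selinger DP (subsets sized 1..n):
  {D}: scan cost=200, card=200
  {B}: scan cost=20, card=20
  {C}: scan cost=40, card=40
  {A}: scan cost=300, card=300
  {BD}: card=400; try (B,hash)→600, (D,merge)→1940, (B,merge)→2120, (D,hash)→3240, (D,nl)→4020, (B,nl)→4200; best=600 via (B,hash)
  {BC}: card=400; try (B,hash)→280, (C,merge)→420, (B,merge)→440, (C,hash)→520, (C,nl_idx)→540, (C,nl)→820 …(+1); best=280 via (B,hash)
  {AC}: card=480; try (A,nl_idx)→880, (C,hash)→1080, (C,nl_idx)→2580, (A,merge)→3320, (C,merge)→3580, (A,hash)→5480 …(+2); best=880 via (A,nl_idx)
  {BCD}: card=8000; try (C,hash)→1480, (D,hash)→3880, (C,merge)→4880, (D,merge)→6080, (C,nl_idx)→11000, (C,nl)→16600 …(+1); best=1480 via (C,hash)
  {ABC}: card=4800; try (B,hash)→1560, (B,merge)→5800, (A,hash)→6080, (A,merge)→7280, (A,nl_idx)→8680, (B,nl)→10480 …(+1); best=1560 via (B,hash)
  {ABCD}: card=96000; try (D,hash)→9560, (A,hash)→14880, (D,merge)→70560, (A,merge)→116480, (A,nl_idx)→169480, (D,nl)→961560 …(+1); best=9560 via (D,hash)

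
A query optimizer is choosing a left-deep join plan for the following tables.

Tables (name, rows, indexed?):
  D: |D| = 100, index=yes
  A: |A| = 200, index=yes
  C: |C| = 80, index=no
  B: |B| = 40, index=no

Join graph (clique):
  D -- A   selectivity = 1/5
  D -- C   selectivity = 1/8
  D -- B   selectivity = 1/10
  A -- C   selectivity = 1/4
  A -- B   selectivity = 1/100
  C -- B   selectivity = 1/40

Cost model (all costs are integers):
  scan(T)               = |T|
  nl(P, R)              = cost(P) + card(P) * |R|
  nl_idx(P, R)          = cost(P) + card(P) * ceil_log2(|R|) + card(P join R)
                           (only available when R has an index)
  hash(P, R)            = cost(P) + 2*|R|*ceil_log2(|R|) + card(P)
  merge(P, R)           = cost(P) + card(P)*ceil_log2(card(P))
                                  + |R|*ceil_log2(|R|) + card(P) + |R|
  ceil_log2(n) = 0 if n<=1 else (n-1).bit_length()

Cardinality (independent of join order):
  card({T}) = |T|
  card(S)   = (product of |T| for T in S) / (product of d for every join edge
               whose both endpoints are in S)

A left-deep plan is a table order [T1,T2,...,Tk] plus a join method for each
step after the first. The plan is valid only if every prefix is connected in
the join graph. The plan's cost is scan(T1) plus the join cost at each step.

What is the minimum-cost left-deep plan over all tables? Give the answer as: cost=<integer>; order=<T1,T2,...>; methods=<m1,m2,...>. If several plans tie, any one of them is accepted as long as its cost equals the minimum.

Selinger DP (subsets sized 1..n):
  {D}: scan cost=100, card=100
  {A}: scan cost=200, card=200
  {C}: scan cost=80, card=80
  {B}: scan cost=40, card=40
  {AD}: card=4000; try (D,hash)→1800, (A,merge)→2700, (D,merge)→2800, (A,hash)→3400, (A,nl_idx)→4900, (D,nl_idx)→5600 …(+2); best=1800 via (D,hash)
  {CD}: card=1000; try (C,hash)→1320, (D,merge)→1520, (C,merge)→1540, (D,hash)→1560, (D,nl_idx)→1640, (D,nl)→8080 …(+1); best=1320 via (C,hash)
  {BD}: card=400; try (B,hash)→680, (D,nl_idx)→720, (D,merge)→1120, (B,merge)→1180, (D,hash)→1480, (D,nl)→4040 …(+1); best=680 via (B,hash)
  {AC}: card=4000; try (C,hash)→1520, (A,merge)→2520, (C,merge)→2640, (A,hash)→3360, (A,nl_idx)→4720, (A,nl)→16080 …(+1); best=1520 via (C,hash)
  {AB}: card=80; try (A,nl_idx)→440, (B,hash)→880, (A,merge)→2120, (B,merge)→2280, (A,hash)→3280, (A,nl)→8040 …(+1); best=440 via (A,nl_idx)
  {BC}: card=80; try (B,hash)→640, (C,merge)→960, (B,merge)→1000, (C,hash)→1200, (C,nl)→3240, (B,nl)→3280; best=640 via (B,hash)
  {ACD}: card=10000; try (A,hash)→5520, (D,hash)→6920, (C,hash)→6920, (A,merge)→14120, (A,nl_idx)→19320, (D,nl_idx)→39520 …(+5); best=5520 via (A,hash)
  {ABD}: card=160; try (D,nl_idx)→1160, (D,merge)→1880, (D,hash)→1920, (A,nl_idx)→4040, (A,hash)→4280, (B,hash)→6280 …(+5); best=1160 via (D,nl_idx)
  {BCD}: card=100; try (D,nl_idx)→1300, (D,merge)→2080, (D,hash)→2120, (C,hash)→2200, (B,hash)→2800, (C,merge)→5320 …(+4); best=1300 via (D,nl_idx)
  {ABC}: card=40; try (A,nl_idx)→1320, (C,hash)→1640, (C,merge)→1720, (A,merge)→3080, (A,hash)→3920, (B,hash)→6000 …(+4); best=1320 via (A,nl_idx)
  {ABCD}: card=10; try (D,nl_idx)→1610, (A,nl_idx)→2110, (D,merge)→2400, (C,hash)→2440, (D,hash)→2760, (C,merge)→3240 …(+8); best=1610 via (D,nl_idx)

cost=1610; order=C,B,A,D; methods=hash,nl_idx,nl_idx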